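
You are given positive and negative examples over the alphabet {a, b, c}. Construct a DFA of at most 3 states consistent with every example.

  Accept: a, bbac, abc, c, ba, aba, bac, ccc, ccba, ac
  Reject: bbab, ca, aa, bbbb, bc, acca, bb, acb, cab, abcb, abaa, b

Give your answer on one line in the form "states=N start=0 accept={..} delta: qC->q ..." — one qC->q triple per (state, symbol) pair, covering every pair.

Fold the examples into a partial DFA from state 0: repeatedly fix the first undefined (state, symbol) met by the shortest-then-alphabetical prefix, trying targets in increasing order and rejecting any under which an Accept and a Reject string meet in one state with the same remainder; add a state when all current targets are rejected. Accepting states are where Accept strings end.
a: 0a undefined. 0a->0: no, a/aa meet in 0. Open state 1: 0a->1.
b: 0b undefined. 0b->0: no, c/bc meet in 0 with "c" left. 0b->1: no, a/b meet in 1. Open state 2: 0b->2.
c: 0c undefined. 0c->0: no, a/ca meet in 1. 0c->1: ok.
aa: 1a undefined. 1a->0: ok.
ab: 1b undefined. 1b->0: ok.
ac: 1c undefined. 1c->0: no, ac/ca meet in 0. 1c->1: ok.
ba: 2a undefined. 2a->0: no, ba/ca meet in 0. 2a->1: ok.
bb: 2b undefined. 2b->0: ok.
bc: 2c undefined. 2c->0: ok.
All examples now run through 3 states with every (state, symbol) defined. Accept strings end in {1}, Reject strings end in {0,2}; accept={1}.

states=3 start=0 accept={1} delta: 0a->1 0b->2 0c->1 1a->0 1b->0 1c->1 2a->1 2b->0 2c->0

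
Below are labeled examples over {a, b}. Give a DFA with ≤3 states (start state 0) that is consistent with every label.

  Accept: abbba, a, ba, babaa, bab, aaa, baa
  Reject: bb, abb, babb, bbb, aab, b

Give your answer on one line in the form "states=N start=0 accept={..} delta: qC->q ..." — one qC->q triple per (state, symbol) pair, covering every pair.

State merging on the prefix tree: take the shortest (then alphabetical) example prefix whose next move is undefined and point that move at state 0, else 1, else 2, ...; a target is out if some Accept/Reject pair would then sit in one state with the same input left (inseparable). If every existing state is out, open a new one.
a: 0a undefined. 0a->0: ok.
b: 0b undefined. 0b->0: no, abbba/bb meet in 0. Open state 1: 0b->1.
ba: 1a undefined. 1a->0: no, bab/aab meet in 1. 1a->1: no, ba/aab meet in 1. Open state 2: 1a->2.
bb: 1b undefined. 1b->0: no, a/bb meet in 0. 1b->1: ok.
baa: 2a undefined. 2a->0: ok.
bab: 2b undefined. 2b->0: ok.
All examples now run through 3 states with every (state, symbol) defined. Accept strings end in {0,2}, Reject strings end in {1}; accept={0,2}.

states=3 start=0 accept={0,2} delta: 0a->0 0b->1 1a->2 1b->1 2a->0 2b->0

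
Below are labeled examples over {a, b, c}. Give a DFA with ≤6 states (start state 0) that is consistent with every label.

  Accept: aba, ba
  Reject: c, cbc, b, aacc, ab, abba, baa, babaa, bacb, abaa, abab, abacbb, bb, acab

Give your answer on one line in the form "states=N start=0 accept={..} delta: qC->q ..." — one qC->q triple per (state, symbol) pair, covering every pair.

Grow the machine one transition at a time. Run the examples from 0; the earliest place one falls off (shortest prefix, ties alphabetical) gets sent to the lowest-numbered state that keeps every Accept/Reject pair distinguishable — a pair clashes when both reach the same state with identical unread suffix — and to a fresh state only if none does.
a: 0a undefined. 0a->0: ok.
b: 0b undefined. 0b->0: no, aba/b meet in 0. Open state 1: 0b->1.
c: 0c undefined. 0c->0: ok.
ba: 1a undefined. 1a->0: no, aba/c meet in 0. 1a->1: no, aba/b meet in 1. Open state 2: 1a->2.
bb: 1b undefined. 1b->0: ok.
baa: 2a undefined. 2a->0: ok.
bab: 2b undefined. 2b->0: ok.
bac: 2c undefined. 2c->0: ok.
cbc: 1c undefined. 1c->0: ok.
All examples now run through 3 states with every (state, symbol) defined. Accept strings end in {2}, Reject strings end in {0,1}; accept={2}.

states=3 start=0 accept={2} delta: 0a->0 0b->1 0c->0 1a->2 1b->0 1c->0 2a->0 2b->0 2c->0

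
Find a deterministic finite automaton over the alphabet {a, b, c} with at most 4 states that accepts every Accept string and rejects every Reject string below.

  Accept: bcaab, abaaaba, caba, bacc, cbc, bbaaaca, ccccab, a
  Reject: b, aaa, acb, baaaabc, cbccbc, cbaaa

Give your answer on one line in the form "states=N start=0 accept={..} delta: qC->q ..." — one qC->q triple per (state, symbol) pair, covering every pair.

Fold the examples into a partial DFA from state 0: repeatedly fix the first undefined (state, symbol) met by the shortest-then-alphabetical prefix, trying targets in increasing order and rejecting any under which an Accept and a Reject string meet in one state with the same remainder; add a state when all current targets are rejected. Accepting states are where Accept strings end.
a: 0a undefined. 0a->0: no, a/aaa meet in 0. Open state 1: 0a->1.
b: 0b undefined. 0b->0: ok.
c: 0c undefined. 0c->0: no, cbc/b meet in 0. 0c->1: ok.
aa: 1a undefined. 1a->0: no, caba/aaa meet in 1. 1a->1: no, cbc/baaaabc meet in 1 with "bc" left. Open state 2: 1a->2.
ab: 1b undefined. 1b->0: ok.
ac: 1c undefined. 1c->0: no, bacc/cbccbc meet in 1. 1c->1: no, bacc/cbccbc meet in 1. 1c->2: ok.
aaa: 2a undefined. 2a->0: no, bcaab/b meet in 0. 2a->1: no, bcaab/b meet in 0. 2a->2: no, bcaab/acb meet in 2 with "b" left. Open state 3: 2a->3.
acb: 2b undefined. 2b->0: no, caba/cbccbc meet in 1. 2b->1: no, caba/cbccbc meet in 2. 2b->2: no, caba/aaa meet in 3. 2b->3: ok.
ccc: 2c undefined. 2c->0: no, bacc/b meet in 0. 2c->1: ok.
caba: 3a undefined. 3a->0: no, caba/b meet in 0. 3a->1: no, caba/baaaabc meet in 1. 3a->2: ok.
bcaab: 3b undefined. 3b->0: no, bcaab/b meet in 0. 3b->1: ok.
bbaaac: 3c undefined. 3c->0: ok.
All examples now run through 4 states with every (state, symbol) defined. Accept strings end in {1,2}, Reject strings end in {0,3}; accept={1,2}.

states=4 start=0 accept={1,2} delta: 0a->1 0b->0 0c->1 1a->2 1b->0 1c->2 2a->3 2b->3 2c->1 3a->2 3b->1 3c->0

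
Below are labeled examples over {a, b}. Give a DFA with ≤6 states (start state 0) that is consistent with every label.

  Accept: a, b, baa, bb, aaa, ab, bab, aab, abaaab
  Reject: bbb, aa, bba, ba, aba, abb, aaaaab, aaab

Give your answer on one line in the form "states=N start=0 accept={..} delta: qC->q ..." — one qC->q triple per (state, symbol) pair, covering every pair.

states=4 start=0 accept={0,1,3} delta: 0a->1 0b->1 1a->2 1b->3 2a->3 2b->0 3a->2 3b->2

Grow the machine one transition at a time. Run the examples from 0; the earliest place one falls off (shortest prefix, ties alphabetical) gets sent to the lowest-numbered state that keeps every Accept/Reject pair distinguishable — a pair clashes when both reach the same state with identical unread suffix — and to a fresh state only if none does.
a: 0a undefined. 0a->0: no, a/aa meet in 0. Open state 1: 0a->1.
b: 0b undefined. 0b->0: no, a/bba meet in 1. 0b->1: ok.
aa: 1a undefined. 1a->0: no, bb/aaaaab meet in 1 with "b" left. 1a->1: no, a/aa meet in 1. Open state 2: 1a->2.
ab: 1b undefined. 1b->0: no, a/bbb meet in 1. 1b->1: no, a/bbb meet in 1. 1b->2: no, baa/bba meet in 2 with "a" left. Open state 3: 1b->3.
aaa: 2a undefined. 2a->0: no, a/aaab meet in 1. 2a->1: no, bb/aaaaab meet in 3. 2a->2: no, baa/aa meet in 2. 2a->3: ok.
aab: 2b undefined. 2b->0: ok.
aba: 3a undefined. 3a->0: no, baa/aaaaab meet in 3. 3a->1: no, a/bba meet in 1. 3a->2: ok.
abb: 3b undefined. 3b->0: no, bab/bbb meet in 0. 3b->1: no, a/bbb meet in 1. 3b->2: ok.
All examples now run through 4 states with every (state, symbol) defined. Accept strings end in {0,1,3}, Reject strings end in {2}; accept={0,1,3}.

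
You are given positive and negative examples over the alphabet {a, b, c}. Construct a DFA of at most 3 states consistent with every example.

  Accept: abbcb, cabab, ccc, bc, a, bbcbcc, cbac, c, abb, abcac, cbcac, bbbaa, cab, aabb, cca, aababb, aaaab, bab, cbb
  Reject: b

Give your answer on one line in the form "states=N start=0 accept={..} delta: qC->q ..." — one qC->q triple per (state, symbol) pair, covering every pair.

states=2 start=0 accept={1} delta: 0a->1 0b->0 0c->1 1a->1 1b->1 1c->1

State merging on the prefix tree: take the shortest (then alphabetical) example prefix whose next move is undefined and point that move at state 0, else 1, else 2, ...; a target is out if some Accept/Reject pair would then sit in one state with the same input left (inseparable). If every existing state is out, open a new one.
a: 0a undefined. 0a->0: no, aaaab/b meet in 0 with "b" left. Open state 1: 0a->1.
b: 0b undefined. 0b->0: ok.
c: 0c undefined. 0c->0: no, ccc/b meet in 0. 0c->1: ok.
aa: 1a undefined. 1a->0: no, bbbaa/b meet in 0. 1a->1: ok.
ab: 1b undefined. 1b->0: no, abbcb/b meet in 0. 1b->1: ok.
cc: 1c undefined. 1c->0: no, abbcb/b meet in 0. 1c->1: ok.
All examples now run through 2 states with every (state, symbol) defined. Accept strings end in {1}, Reject strings end in {0}; accept={1}.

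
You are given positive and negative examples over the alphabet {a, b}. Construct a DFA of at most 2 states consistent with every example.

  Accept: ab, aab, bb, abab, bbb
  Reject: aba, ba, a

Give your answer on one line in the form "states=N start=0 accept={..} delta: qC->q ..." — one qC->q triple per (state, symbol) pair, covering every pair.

states=2 start=0 accept={1} delta: 0a->0 0b->1 1a->0 1b->1

State merging on the prefix tree: take the shortest (then alphabetical) example prefix whose next move is undefined and point that move at state 0, else 1, else 2, ...; a target is out if some Accept/Reject pair would then sit in one state with the same input left (inseparable). If every existing state is out, open a new one.
a: 0a undefined. 0a->0: ok.
b: 0b undefined. 0b->0: no, ab/aba meet in 0. Open state 1: 0b->1.
ba: 1a undefined. 1a->0: ok.
bb: 1b undefined. 1b->0: no, bb/aba meet in 0. 1b->1: ok.
All examples now run through 2 states with every (state, symbol) defined. Accept strings end in {1}, Reject strings end in {0}; accept={1}.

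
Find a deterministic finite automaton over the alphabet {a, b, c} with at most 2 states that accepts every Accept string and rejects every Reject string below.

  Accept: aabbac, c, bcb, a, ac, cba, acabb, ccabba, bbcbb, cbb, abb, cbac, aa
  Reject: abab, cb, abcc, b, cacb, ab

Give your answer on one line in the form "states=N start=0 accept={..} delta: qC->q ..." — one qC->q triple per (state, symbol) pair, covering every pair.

states=2 start=0 accept={0} delta: 0a->0 0b->1 0c->0 1a->0 1b->0 1c->1

Grow the machine one transition at a time. Run the examples from 0; the earliest place one falls off (shortest prefix, ties alphabetical) gets sent to the lowest-numbered state that keeps every Accept/Reject pair distinguishable — a pair clashes when both reach the same state with identical unread suffix — and to a fresh state only if none does.
a: 0a undefined. 0a->0: ok.
b: 0b undefined. 0b->0: no, bcb/cb meet in 0 with "cb" left. Open state 1: 0b->1.
c: 0c undefined. 0c->0: ok.
bb: 1b undefined. 1b->0: ok.
bc: 1c undefined. 1c->0: no, aabbac/abcc meet in 0. 1c->1: ok.
aba: 1a undefined. 1a->0: ok.
All examples now run through 2 states with every (state, symbol) defined. Accept strings end in {0}, Reject strings end in {1}; accept={0}.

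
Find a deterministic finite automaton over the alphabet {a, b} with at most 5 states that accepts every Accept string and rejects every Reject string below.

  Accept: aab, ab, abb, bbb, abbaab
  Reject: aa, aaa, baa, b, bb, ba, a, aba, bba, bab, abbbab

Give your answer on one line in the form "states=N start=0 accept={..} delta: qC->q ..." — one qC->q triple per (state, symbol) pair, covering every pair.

State merging on the prefix tree: take the shortest (then alphabetical) example prefix whose next move is undefined and point that move at state 0, else 1, else 2, ...; a target is out if some Accept/Reject pair would then sit in one state with the same input left (inseparable). If every existing state is out, open a new one.
a: 0a undefined. 0a->0: no, aab/b meet in 0 with "b" left. Open state 1: 0a->1.
b: 0b undefined. 0b->0: no, ab/bab meet in 1 with "b" left. 0b->1: no, aab/bab meet in 1 with "ab" left. Open state 2: 0b->2.
aa: 1a undefined. 1a->0: no, aab/b meet in 2. 1a->1: ok.
ab: 1b undefined. 1b->0: no, abb/b meet in 2. 1b->1: no, aab/aa meet in 1. 1b->2: no, aab/b meet in 2. Open state 3: 1b->3.
ba: 2a undefined. 2a->0: ok.
bb: 2b undefined. 2b->0: no, bbb/b meet in 2. 2b->1: ok.
aba: 3a undefined. 3a->0: ok.
abb: 3b undefined. 3b->0: no, abb/ba meet in 0. 3b->1: no, abb/aa meet in 1. 3b->2: no, aab/abbbab meet in 3. 3b->3: ok.
All examples now run through 4 states with every (state, symbol) defined. Accept strings end in {3}, Reject strings end in {0,1,2}; accept={3}.

states=4 start=0 accept={3} delta: 0a->1 0b->2 1a->1 1b->3 2a->0 2b->1 3a->0 3b->3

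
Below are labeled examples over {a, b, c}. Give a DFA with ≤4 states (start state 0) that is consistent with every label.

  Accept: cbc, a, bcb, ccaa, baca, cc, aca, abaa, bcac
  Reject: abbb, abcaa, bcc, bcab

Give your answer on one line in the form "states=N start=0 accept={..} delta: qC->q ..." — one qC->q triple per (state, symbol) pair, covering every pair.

State merging on the prefix tree: take the shortest (then alphabetical) example prefix whose next move is undefined and point that move at state 0, else 1, else 2, ...; a target is out if some Accept/Reject pair would then sit in one state with the same input left (inseparable). If every existing state is out, open a new one.
a: 0a undefined. 0a->0: ok.
b: 0b undefined. 0b->0: no, a/abbb meet in 0. Open state 1: 0b->1.
c: 0c undefined. 0c->0: ok.
ba: 1a undefined. 1a->0: ok.
bc: 1c undefined. 1c->0: no, cbc/abcaa meet in 0. 1c->1: no, cbc/bcc meet in 1. Open state 2: 1c->2.
abb: 1b undefined. 1b->0: ok.
bca: 2a undefined. 2a->0: no, a/abcaa meet in 0. 2a->1: no, a/abcaa meet in 0. 2a->2: no, cbc/abcaa meet in 2. Open state 3: 2a->3.
bcb: 2b undefined. 2b->0: ok.
bcc: 2c undefined. 2c->0: no, a/bcc meet in 0. 2c->1: ok.
bcab: 3b undefined. 3b->0: no, a/bcab meet in 0. 3b->1: ok.
bcac: 3c undefined. 3c->0: ok.
abcaa: 3a undefined. 3a->0: no, a/abcaa meet in 0. 3a->1: ok.
All examples now run through 4 states with every (state, symbol) defined. Accept strings end in {0,2}, Reject strings end in {1}; accept={0,2}.

states=4 start=0 accept={0,2} delta: 0a->0 0b->1 0c->0 1a->0 1b->0 1c->2 2a->3 2b->0 2c->1 3a->1 3b->1 3c->0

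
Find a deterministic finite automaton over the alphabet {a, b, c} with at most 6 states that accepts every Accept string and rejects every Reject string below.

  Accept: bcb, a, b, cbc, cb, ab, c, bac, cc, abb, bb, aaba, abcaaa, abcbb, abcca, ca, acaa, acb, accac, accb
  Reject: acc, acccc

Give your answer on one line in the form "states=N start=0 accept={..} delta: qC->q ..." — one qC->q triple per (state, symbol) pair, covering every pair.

states=4 start=0 accept={0,1,2} delta: 0a->1 0b->0 0c->0 1a->0 1b->0 1c->2 2a->0 2b->0 2c->3 3a->0 3b->0 3c->2

Grow the machine one transition at a time. Run the examples from 0; the earliest place one falls off (shortest prefix, ties alphabetical) gets sent to the lowest-numbered state that keeps every Accept/Reject pair distinguishable — a pair clashes when both reach the same state with identical unread suffix — and to a fresh state only if none does.
a: 0a undefined. 0a->0: no, cc/acc meet in 0 with "cc" left. Open state 1: 0a->1.
b: 0b undefined. 0b->0: ok.
c: 0c undefined. 0c->0: ok.
aa: 1a undefined. 1a->0: ok.
ab: 1b undefined. 1b->0: ok.
ac: 1c undefined. 1c->0: no, bcb/acc meet in 0. 1c->1: no, a/acc meet in 1. Open state 2: 1c->2.
aca: 2a undefined. 2a->0: ok.
acb: 2b undefined. 2b->0: ok.
acc: 2c undefined. 2c->0: no, bcb/acc meet in 0. 2c->1: no, a/acc meet in 1. 2c->2: no, bac/acc meet in 2. Open state 3: 2c->3.
acca: 3a undefined. 3a->0: ok.
accb: 3b undefined. 3b->0: ok.
accc: 3c undefined. 3c->0: no, bcb/acccc meet in 0. 3c->1: no, bac/acccc meet in 2. 3c->2: ok.
All examples now run through 4 states with every (state, symbol) defined. Accept strings end in {0,1,2}, Reject strings end in {3}; accept={0,1,2}.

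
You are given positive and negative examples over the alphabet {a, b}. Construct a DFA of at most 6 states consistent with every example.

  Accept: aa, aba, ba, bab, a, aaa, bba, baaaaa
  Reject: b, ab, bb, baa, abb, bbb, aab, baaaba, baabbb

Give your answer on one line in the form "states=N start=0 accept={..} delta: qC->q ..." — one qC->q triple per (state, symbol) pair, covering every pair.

Grow the machine one transition at a time. Run the examples from 0; the earliest place one falls off (shortest prefix, ties alphabetical) gets sent to the lowest-numbered state that keeps every Accept/Reject pair distinguishable — a pair clashes when both reach the same state with identical unread suffix — and to a fresh state only if none does.
a: 0a undefined. 0a->0: ok.
b: 0b undefined. 0b->0: no, aa/b meet in 0. Open state 1: 0b->1.
ba: 1a undefined. 1a->0: no, aa/baa meet in 0. 1a->1: no, aba/b meet in 1. Open state 2: 1a->2.
bb: 1b undefined. 1b->0: no, aa/bb meet in 0. 1b->1: ok.
baa: 2a undefined. 2a->0: no, aa/baa meet in 0. 2a->1: ok.
bab: 2b undefined. 2b->0: no, aa/baaaba meet in 0. 2b->1: no, aba/baaaba meet in 2. 2b->2: ok.
All examples now run through 3 states with every (state, symbol) defined. Accept strings end in {0,2}, Reject strings end in {1}; accept={0,2}.

states=3 start=0 accept={0,2} delta: 0a->0 0b->1 1a->2 1b->1 2a->1 2b->2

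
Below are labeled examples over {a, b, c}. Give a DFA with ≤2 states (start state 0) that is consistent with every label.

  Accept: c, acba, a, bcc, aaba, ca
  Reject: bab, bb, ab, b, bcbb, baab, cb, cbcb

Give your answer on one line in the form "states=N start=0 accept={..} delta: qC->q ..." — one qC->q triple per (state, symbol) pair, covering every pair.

states=2 start=0 accept={0} delta: 0a->0 0b->1 0c->0 1a->0 1b->1 1c->0

Grow the machine one transition at a time. Run the examples from 0; the earliest place one falls off (shortest prefix, ties alphabetical) gets sent to the lowest-numbered state that keeps every Accept/Reject pair distinguishable — a pair clashes when both reach the same state with identical unread suffix — and to a fresh state only if none does.
a: 0a undefined. 0a->0: ok.
b: 0b undefined. 0b->0: no, a/bab meet in 0. Open state 1: 0b->1.
c: 0c undefined. 0c->0: ok.
ba: 1a undefined. 1a->0: ok.
bb: 1b undefined. 1b->0: no, c/bb meet in 0. 1b->1: ok.
bc: 1c undefined. 1c->0: ok.
All examples now run through 2 states with every (state, symbol) defined. Accept strings end in {0}, Reject strings end in {1}; accept={0}.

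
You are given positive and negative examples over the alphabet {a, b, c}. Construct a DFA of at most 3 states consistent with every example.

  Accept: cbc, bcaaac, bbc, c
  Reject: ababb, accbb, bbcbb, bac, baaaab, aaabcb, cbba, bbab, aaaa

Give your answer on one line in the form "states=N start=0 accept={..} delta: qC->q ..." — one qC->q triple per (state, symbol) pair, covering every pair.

Fold the examples into a partial DFA from state 0: repeatedly fix the first undefined (state, symbol) met by the shortest-then-alphabetical prefix, trying targets in increasing order and rejecting any under which an Accept and a Reject string meet in one state with the same remainder; add a state when all current targets are rejected. Accepting states are where Accept strings end.
a: 0a undefined. 0a->0: ok.
b: 0b undefined. 0b->0: no, bbc/bac meet in 0 with "c" left. Open state 1: 0b->1.
c: 0c undefined. 0c->0: no, c/aaaa meet in 0. 0c->1: ok.
ba: 1a undefined. 1a->0: no, c/bac meet in 1. 1a->1: ok.
bb: 1b undefined. 1b->0: no, cbc/ababb meet in 1. 1b->1: no, cbc/bac meet in 1 with "c" left. Open state 2: 1b->2.
bc: 1c undefined. 1c->0: no, bcaaac/aaabcb meet in 1. 1c->1: no, bcaaac/bac meet in 1. 1c->2: ok.
bba: 2a undefined. 2a->0: no, bcaaac/bbab meet in 1. 2a->1: no, bcaaac/bac meet in 2. 2a->2: ok.
bbc: 2c undefined. 2c->0: no, cbc/aaaa meet in 0. 2c->1: ok.
cbb: 2b undefined. 2b->0: no, cbc/accbb meet in 1. 2b->1: no, cbc/ababb meet in 1. 2b->2: ok.
All examples now run through 3 states with every (state, symbol) defined. Accept strings end in {1}, Reject strings end in {0,2}; accept={1}.

states=3 start=0 accept={1} delta: 0a->0 0b->1 0c->1 1a->1 1b->2 1c->2 2a->2 2b->2 2c->1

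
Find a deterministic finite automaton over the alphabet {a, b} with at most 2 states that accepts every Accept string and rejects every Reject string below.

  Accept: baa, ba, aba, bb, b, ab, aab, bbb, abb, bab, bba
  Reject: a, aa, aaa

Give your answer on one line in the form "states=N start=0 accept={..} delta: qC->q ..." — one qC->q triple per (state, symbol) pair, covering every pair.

states=2 start=0 accept={1} delta: 0a->0 0b->1 1a->1 1b->1

Grow the machine one transition at a time. Run the examples from 0; the earliest place one falls off (shortest prefix, ties alphabetical) gets sent to the lowest-numbered state that keeps every Accept/Reject pair distinguishable — a pair clashes when both reach the same state with identical unread suffix — and to a fresh state only if none does.
a: 0a undefined. 0a->0: ok.
b: 0b undefined. 0b->0: no, baa/a meet in 0. Open state 1: 0b->1.
ba: 1a undefined. 1a->0: no, baa/a meet in 0. 1a->1: ok.
bb: 1b undefined. 1b->0: no, bb/a meet in 0. 1b->1: ok.
All examples now run through 2 states with every (state, symbol) defined. Accept strings end in {1}, Reject strings end in {0}; accept={1}.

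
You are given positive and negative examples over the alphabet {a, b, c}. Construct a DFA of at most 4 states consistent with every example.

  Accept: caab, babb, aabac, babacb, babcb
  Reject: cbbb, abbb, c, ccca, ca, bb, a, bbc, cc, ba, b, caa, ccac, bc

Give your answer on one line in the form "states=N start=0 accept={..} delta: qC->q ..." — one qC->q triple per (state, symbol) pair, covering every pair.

states=4 start=0 accept={3} delta: 0a->0 0b->1 0c->1 1a->2 1b->0 1c->0 2a->2 2b->3 2c->3 3a->2 3b->3 3c->2

State merging on the prefix tree: take the shortest (then alphabetical) example prefix whose next move is undefined and point that move at state 0, else 1, else 2, ...; a target is out if some Accept/Reject pair would then sit in one state with the same input left (inseparable). If every existing state is out, open a new one.
a: 0a undefined. 0a->0: ok.
b: 0b undefined. 0b->0: no, babb/abbb meet in 0. Open state 1: 0b->1.
c: 0c undefined. 0c->0: no, caab/b meet in 1. 0c->1: ok.
ba: 1a undefined. 1a->0: no, caab/c meet in 1. 1a->1: no, caab/bb meet in 1 with "b" left. Open state 2: 1a->2.
bb: 1b undefined. 1b->0: ok.
bc: 1c undefined. 1c->0: ok.
bab: 2b undefined. 2b->0: no, babb/abbb meet in 1. 2b->1: no, babb/cbbb meet in 0. 2b->2: no, babb/ccca meet in 2. Open state 3: 2b->3.
caa: 2a undefined. 2a->0: no, caab/abbb meet in 1. 2a->1: no, caab/cbbb meet in 0. 2a->2: ok.
baba: 3a undefined. 3a->0: no, babacb/cbbb meet in 0. 3a->1: no, babacb/abbb meet in 1. 3a->2: ok.
babb: 3b undefined. 3b->0: no, babb/cbbb meet in 0. 3b->1: no, babb/abbb meet in 1. 3b->2: no, babb/ccca meet in 2. 3b->3: ok.
babc: 3c undefined. 3c->0: no, babcb/abbb meet in 1. 3c->1: no, babcb/cbbb meet in 0. 3c->2: ok.
aabac: 2c undefined. 2c->0: no, aabac/cbbb meet in 0. 2c->1: no, aabac/abbb meet in 1. 2c->2: no, aabac/ccca meet in 2. 2c->3: ok.
All examples now run through 4 states with every (state, symbol) defined. Accept strings end in {3}, Reject strings end in {0,1,2}; accept={3}.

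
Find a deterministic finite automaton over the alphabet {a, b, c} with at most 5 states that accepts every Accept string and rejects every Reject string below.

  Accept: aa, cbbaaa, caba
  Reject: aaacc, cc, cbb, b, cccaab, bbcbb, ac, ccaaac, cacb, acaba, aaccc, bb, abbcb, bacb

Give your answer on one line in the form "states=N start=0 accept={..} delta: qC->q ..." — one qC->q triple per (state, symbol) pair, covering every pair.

states=3 start=0 accept={1} delta: 0a->1 0b->0 0c->0 1a->1 1b->0 1c->2 2a->2 2b->2 2c->0

Grow the machine one transition at a time. Run the examples from 0; the earliest place one falls off (shortest prefix, ties alphabetical) gets sent to the lowest-numbered state that keeps every Accept/Reject pair distinguishable — a pair clashes when both reach the same state with identical unread suffix — and to a fresh state only if none does.
a: 0a undefined. 0a->0: no, caba/acaba meet in 0 with "caba" left. Open state 1: 0a->1.
b: 0b undefined. 0b->0: ok.
c: 0c undefined. 0c->0: ok.
aa: 1a undefined. 1a->0: no, aa/cc meet in 0. 1a->1: ok.
ab: 1b undefined. 1b->0: ok.
ac: 1c undefined. 1c->0: no, aa/acaba meet in 1. 1c->1: no, aa/aaacc meet in 1. Open state 2: 1c->2.
aca: 2a undefined. 2a->0: no, aa/acaba meet in 1. 2a->1: no, aa/acaba meet in 1. 2a->2: ok.
aacc: 2c undefined. 2c->0: ok.
acab: 2b undefined. 2b->0: no, aa/acaba meet in 1. 2b->1: no, aa/cacb meet in 1. 2b->2: ok.
All examples now run through 3 states with every (state, symbol) defined. Accept strings end in {1}, Reject strings end in {0,2}; accept={1}.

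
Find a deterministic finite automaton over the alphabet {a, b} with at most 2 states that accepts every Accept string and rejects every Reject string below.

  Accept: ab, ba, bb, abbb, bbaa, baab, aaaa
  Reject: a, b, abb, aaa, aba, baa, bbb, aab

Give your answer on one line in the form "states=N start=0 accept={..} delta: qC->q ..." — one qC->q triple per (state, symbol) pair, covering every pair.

State merging on the prefix tree: take the shortest (then alphabetical) example prefix whose next move is undefined and point that move at state 0, else 1, else 2, ...; a target is out if some Accept/Reject pair would then sit in one state with the same input left (inseparable). If every existing state is out, open a new one.
a: 0a undefined. 0a->0: no, ab/b meet in 0 with "b" left. Open state 1: 0a->1.
b: 0b undefined. 0b->0: no, ba/a meet in 1. 0b->1: ok.
aa: 1a undefined. 1a->0: ok.
ab: 1b undefined. 1b->0: ok.
All examples now run through 2 states with every (state, symbol) defined. Accept strings end in {0}, Reject strings end in {1}; accept={0}.

states=2 start=0 accept={0} delta: 0a->1 0b->1 1a->0 1b->0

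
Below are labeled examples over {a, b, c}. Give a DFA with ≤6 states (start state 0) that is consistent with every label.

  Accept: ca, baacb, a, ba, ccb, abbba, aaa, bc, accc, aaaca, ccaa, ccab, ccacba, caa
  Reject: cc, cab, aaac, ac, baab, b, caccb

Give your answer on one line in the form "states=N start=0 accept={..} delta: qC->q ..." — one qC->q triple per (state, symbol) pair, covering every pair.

Grow the machine one transition at a time. Run the examples from 0; the earliest place one falls off (shortest prefix, ties alphabetical) gets sent to the lowest-numbered state that keeps every Accept/Reject pair distinguishable — a pair clashes when both reach the same state with identical unread suffix — and to a fresh state only if none does.
a: 0a undefined. 0a->0: ok.
b: 0b undefined. 0b->0: no, a/baab meet in 0. Open state 1: 0b->1.
c: 0c undefined. 0c->0: no, ca/cc meet in 0. 0c->1: no, bc/cc meet in 1 with "c" left. Open state 2: 0c->2.
ba: 1a undefined. 1a->0: ok.
bc: 1c undefined. 1c->0: ok.
ca: 2a undefined. 2a->0: no, ccb/caccb meet in 2 with "cb" left. 2a->1: no, ca/baab meet in 1. 2a->2: no, ca/aaac meet in 2. Open state 3: 2a->3.
cc: 2c undefined. 2c->0: no, a/cc meet in 0. 2c->1: no, ccab/cc meet in 1. 2c->2: no, accc/cc meet in 2. 2c->3: no, ca/cc meet in 3. Open state 4: 2c->4.
abb: 1b undefined. 1b->0: ok.
caa: 3a undefined. 3a->0: ok.
cab: 3b undefined. 3b->0: no, a/cab meet in 0. 3b->1: ok.
cac: 3c undefined. 3c->0: no, baacb/caccb meet in 2 with "b" left. 3c->1: ok.
cca: 4a undefined. 4a->0: no, ccab/cab meet in 1. 4a->1: ok.
ccb: 4b undefined. 4b->0: ok.
accc: 4c undefined. 4c->0: ok.
baacb: 2b undefined. 2b->0: ok.
All examples now run through 5 states with every (state, symbol) defined. Accept strings end in {0,3}, Reject strings end in {1,2,4}; accept={0,3}.

states=5 start=0 accept={0,3} delta: 0a->0 0b->1 0c->2 1a->0 1b->0 1c->0 2a->3 2b->0 2c->4 3a->0 3b->1 3c->1 4a->1 4b->0 4c->0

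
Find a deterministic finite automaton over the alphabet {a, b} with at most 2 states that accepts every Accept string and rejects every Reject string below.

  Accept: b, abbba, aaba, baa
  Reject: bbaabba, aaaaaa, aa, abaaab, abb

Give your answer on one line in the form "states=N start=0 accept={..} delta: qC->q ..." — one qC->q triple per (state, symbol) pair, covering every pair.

states=2 start=0 accept={1} delta: 0a->0 0b->1 1a->1 1b->0

Grow the machine one transition at a time. Run the examples from 0; the earliest place one falls off (shortest prefix, ties alphabetical) gets sent to the lowest-numbered state that keeps every Accept/Reject pair distinguishable — a pair clashes when both reach the same state with identical unread suffix — and to a fresh state only if none does.
a: 0a undefined. 0a->0: ok.
b: 0b undefined. 0b->0: no, b/bbaabba meet in 0. Open state 1: 0b->1.
ba: 1a undefined. 1a->0: no, b/abaaab meet in 1. 1a->1: ok.
bb: 1b undefined. 1b->0: ok.
All examples now run through 2 states with every (state, symbol) defined. Accept strings end in {1}, Reject strings end in {0}; accept={1}.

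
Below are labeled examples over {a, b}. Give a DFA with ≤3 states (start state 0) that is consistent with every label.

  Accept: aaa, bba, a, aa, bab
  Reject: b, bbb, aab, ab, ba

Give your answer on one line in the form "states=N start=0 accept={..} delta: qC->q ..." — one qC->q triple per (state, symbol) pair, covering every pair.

Grow the machine one transition at a time. Run the examples from 0; the earliest place one falls off (shortest prefix, ties alphabetical) gets sent to the lowest-numbered state that keeps every Accept/Reject pair distinguishable — a pair clashes when both reach the same state with identical unread suffix — and to a fresh state only if none does.
a: 0a undefined. 0a->0: ok.
b: 0b undefined. 0b->0: no, aaa/b meet in 0. Open state 1: 0b->1.
ba: 1a undefined. 1a->0: no, aaa/ba meet in 0. 1a->1: ok.
bb: 1b undefined. 1b->0: ok.
All examples now run through 2 states with every (state, symbol) defined. Accept strings end in {0}, Reject strings end in {1}; accept={0}.

states=2 start=0 accept={0} delta: 0a->0 0b->1 1a->1 1b->0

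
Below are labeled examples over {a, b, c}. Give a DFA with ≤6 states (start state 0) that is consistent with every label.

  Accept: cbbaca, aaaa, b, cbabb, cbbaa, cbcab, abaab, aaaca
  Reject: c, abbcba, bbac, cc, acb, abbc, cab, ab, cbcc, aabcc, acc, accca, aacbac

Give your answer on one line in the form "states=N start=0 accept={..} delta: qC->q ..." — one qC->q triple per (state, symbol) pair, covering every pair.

states=6 start=0 accept={0,3} delta: 0a->1 0b->0 0c->1 1a->2 1b->1 1c->2 2a->3 2b->4 2c->5 3a->0 3b->0 3c->2 4a->1 4b->0 4c->0 5a->0 5b->0 5c->0

State merging on the prefix tree: take the shortest (then alphabetical) example prefix whose next move is undefined and point that move at state 0, else 1, else 2, ...; a target is out if some Accept/Reject pair would then sit in one state with the same input left (inseparable). If every existing state is out, open a new one.
a: 0a undefined. 0a->0: no, b/ab meet in 0 with "b" left. Open state 1: 0a->1.
b: 0b undefined. 0b->0: ok.
c: 0c undefined. 0c->0: no, b/c meet in 0. 0c->1: ok.
aa: 1a undefined. 1a->0: no, aaaa/cab meet in 0. 1a->1: no, aaaa/c meet in 1. Open state 2: 1a->2.
ab: 1b undefined. 1b->0: no, b/ab meet in 0. 1b->1: ok.
ac: 1c undefined. 1c->0: no, b/bbac meet in 0. 1c->1: no, cbcab/cab meet in 2 with "b" left. 1c->2: ok.
aaa: 2a undefined. 2a->0: no, aaaa/c meet in 1. 2a->1: no, aaaa/bbac meet in 2. 2a->2: no, aaaa/bbac meet in 2. Open state 3: 2a->3.
aab: 2b undefined. 2b->0: no, b/acb meet in 0. 2b->1: no, cbabb/c meet in 1. 2b->2: no, cbabb/bbac meet in 2. 2b->3: no, aaaa/abbcba meet in 3 with "a" left. Open state 4: 2b->4.
aac: 2c undefined. 2c->0: no, cbbaca/c meet in 1. 2c->1: no, cbbaca/bbac meet in 2. 2c->2: no, cbbaca/accca meet in 3. 2c->3: no, cbbaa/cbcc meet in 3. 2c->4: no, cbbaca/abbcba meet in 4 with "a" left. Open state 5: 2c->5.
aaaa: 3a undefined. 3a->0: ok.
aaac: 3c undefined. 3c->0: no, aaaca/c meet in 1. 3c->1: no, aaaca/bbac meet in 2. 3c->2: ok.
aabc: 4c undefined. 4c->0: ok.
aacb: 5b undefined. 5b->0: ok.
accc: 5c undefined. 5c->0: ok.
abaab: 3b undefined. 3b->0: ok.
cbabb: 4b undefined. 4b->0: ok.
abbcba: 4a undefined. 4a->0: no, aaaa/abbcba meet in 0. 4a->1: ok.
cbbaca: 5a undefined. 5a->0: ok.
All examples now run through 6 states with every (state, symbol) defined. Accept strings end in {0,3}, Reject strings end in {1,2,4,5}; accept={0,3}.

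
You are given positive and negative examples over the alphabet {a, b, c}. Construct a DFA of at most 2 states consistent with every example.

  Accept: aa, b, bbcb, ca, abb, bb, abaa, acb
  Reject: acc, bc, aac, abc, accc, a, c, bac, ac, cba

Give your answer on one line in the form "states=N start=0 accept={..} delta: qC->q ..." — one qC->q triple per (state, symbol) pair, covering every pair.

Grow the machine one transition at a time. Run the examples from 0; the earliest place one falls off (shortest prefix, ties alphabetical) gets sent to the lowest-numbered state that keeps every Accept/Reject pair distinguishable — a pair clashes when both reach the same state with identical unread suffix — and to a fresh state only if none does.
a: 0a undefined. 0a->0: no, aa/a meet in 0. Open state 1: 0a->1.
b: 0b undefined. 0b->0: ok.
c: 0c undefined. 0c->0: no, b/bc meet in 0. 0c->1: ok.
aa: 1a undefined. 1a->0: ok.
ab: 1b undefined. 1b->0: ok.
ac: 1c undefined. 1c->0: no, aa/accc meet in 0. 1c->1: ok.
All examples now run through 2 states with every (state, symbol) defined. Accept strings end in {0}, Reject strings end in {1}; accept={0}.

states=2 start=0 accept={0} delta: 0a->1 0b->0 0c->1 1a->0 1b->0 1c->1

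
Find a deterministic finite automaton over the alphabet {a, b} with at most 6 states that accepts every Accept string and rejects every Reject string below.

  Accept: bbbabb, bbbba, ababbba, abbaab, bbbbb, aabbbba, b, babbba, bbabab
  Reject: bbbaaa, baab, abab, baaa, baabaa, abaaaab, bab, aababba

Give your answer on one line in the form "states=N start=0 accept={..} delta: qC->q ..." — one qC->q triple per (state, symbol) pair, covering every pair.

states=5 start=0 accept={1,4} delta: 0a->0 0b->1 1a->2 1b->3 2a->1 2b->0 3a->4 3b->1 4a->0 4b->0

Fold the examples into a partial DFA from state 0: repeatedly fix the first undefined (state, symbol) met by the shortest-then-alphabetical prefix, trying targets in increasing order and rejecting any under which an Accept and a Reject string meet in one state with the same remainder; add a state when all current targets are rejected. Accepting states are where Accept strings end.
a: 0a undefined. 0a->0: ok.
b: 0b undefined. 0b->0: no, bbbabb/bbbaaa meet in 0. Open state 1: 0b->1.
ba: 1a undefined. 1a->0: no, b/baab meet in 1. 1a->1: no, b/baaa meet in 1. Open state 2: 1a->2.
bb: 1b undefined. 1b->0: no, bbabab/abab meet in 2 with "b" left. 1b->1: no, abbaab/baab meet in 2 with "ab" left. 1b->2: no, bbbba/aababba meet in 2 with "bba" left. Open state 3: 1b->3.
baa: 2a undefined. 2a->0: no, b/baab meet in 1. 2a->1: ok.
bab: 2b undefined. 2b->0: ok.
bba: 3a undefined. 3a->0: no, ababbba/abab meet in 0. 3a->1: no, abbaab/abab meet in 0. 3a->2: no, ababbba/baaa meet in 2. 3a->3: no, ababbba/baab meet in 3. Open state 4: 3a->4.
bbb: 3b undefined. 3b->0: no, bbbabb/baab meet in 3. 3b->1: ok.
bbab: 4b undefined. 4b->0: ok.
abbaa: 4a undefined. 4a->0: ok.
All examples now run through 5 states with every (state, symbol) defined. Accept strings end in {1,4}, Reject strings end in {0,2,3}; accept={1,4}.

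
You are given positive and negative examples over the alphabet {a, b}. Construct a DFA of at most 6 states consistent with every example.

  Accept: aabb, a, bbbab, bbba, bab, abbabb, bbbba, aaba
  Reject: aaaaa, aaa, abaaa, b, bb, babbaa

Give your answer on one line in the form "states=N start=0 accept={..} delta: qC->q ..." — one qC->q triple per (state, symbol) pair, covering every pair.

Grow the machine one transition at a time. Run the examples from 0; the earliest place one falls off (shortest prefix, ties alphabetical) gets sent to the lowest-numbered state that keeps every Accept/Reject pair distinguishable — a pair clashes when both reach the same state with identical unread suffix — and to a fresh state only if none does.
a: 0a undefined. 0a->0: no, aabb/bb meet in 0 with "bb" left. Open state 1: 0a->1.
b: 0b undefined. 0b->0: ok.
aa: 1a undefined. 1a->0: no, aabb/b meet in 0. 1a->1: no, a/aaaaa meet in 1. Open state 2: 1a->2.
ab: 1b undefined. 1b->0: no, bbbab/b meet in 0. 1b->1: ok.
aaa: 2a undefined. 2a->0: no, a/abaaa meet in 1. 2a->1: no, a/aaaaa meet in 1. 2a->2: ok.
aab: 2b undefined. 2b->0: no, aabb/b meet in 0. 2b->1: no, aaba/aaaaa meet in 2. 2b->2: no, aabb/aaaaa meet in 2. Open state 3: 2b->3.
aaba: 3a undefined. 3a->0: no, aaba/b meet in 0. 3a->1: ok.
aabb: 3b undefined. 3b->0: no, aabb/b meet in 0. 3b->1: ok.
All examples now run through 4 states with every (state, symbol) defined. Accept strings end in {1}, Reject strings end in {0,2}; accept={1}.

states=4 start=0 accept={1} delta: 0a->1 0b->0 1a->2 1b->1 2a->2 2b->3 3a->1 3b->1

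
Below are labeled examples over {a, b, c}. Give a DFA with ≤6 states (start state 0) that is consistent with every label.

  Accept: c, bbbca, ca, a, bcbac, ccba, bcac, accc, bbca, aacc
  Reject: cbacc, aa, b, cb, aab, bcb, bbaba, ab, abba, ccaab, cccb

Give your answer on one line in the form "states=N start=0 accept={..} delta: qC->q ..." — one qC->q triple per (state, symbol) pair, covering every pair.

State merging on the prefix tree: take the shortest (then alphabetical) example prefix whose next move is undefined and point that move at state 0, else 1, else 2, ...; a target is out if some Accept/Reject pair would then sit in one state with the same input left (inseparable). If every existing state is out, open a new one.
a: 0a undefined. 0a->0: no, a/aa meet in 0. Open state 1: 0a->1.
b: 0b undefined. 0b->0: ok.
c: 0c undefined. 0c->0: no, c/b meet in 0. 0c->1: no, bbbca/aa meet in 1 with "a" left. Open state 2: 0c->2.
aa: 1a undefined. 1a->0: ok.
ab: 1b undefined. 1b->0: no, a/bbaba meet in 1. 1b->1: no, a/ab meet in 1. 1b->2: no, c/ab meet in 2. Open state 3: 1b->3.
ac: 1c undefined. 1c->0: ok.
ca: 2a undefined. 2a->0: no, bbbca/aa meet in 0. 2a->1: no, bcac/aa meet in 0. 2a->2: ok.
cb: 2b undefined. 2b->0: no, c/cbacc meet in 2. 2b->1: no, a/cb meet in 1. 2b->2: no, c/cb meet in 2. 2b->3: ok.
cc: 2c undefined. 2c->0: no, bcac/aa meet in 0. 2c->1: no, ccba/bbaba meet in 3 with "a" left. 2c->2: no, ccba/bbaba meet in 3 with "a" left. 2c->3: no, ccba/abba meet in 3 with "ba" left. Open state 4: 2c->4.
abb: 3b undefined. 3b->0: no, a/abba meet in 1. 3b->1: ok.
cba: 3a undefined. 3a->0: no, bcac/cbacc meet in 4. 3a->1: no, c/cbacc meet in 2. 3a->2: no, c/bbaba meet in 2. 3a->3: ok.
cca: 4a undefined. 4a->0: ok.
ccb: 4b undefined. 4b->0: ok.
ccc: 4c undefined. 4c->0: ok.
cbac: 3c undefined. 3c->0: no, c/cbacc meet in 2. 3c->1: ok.
All examples now run through 5 states with every (state, symbol) defined. Accept strings end in {1,2,4}, Reject strings end in {0,3}; accept={1,2,4}.

states=5 start=0 accept={1,2,4} delta: 0a->1 0b->0 0c->2 1a->0 1b->3 1c->0 2a->2 2b->3 2c->4 3a->3 3b->1 3c->1 4a->0 4b->0 4c->0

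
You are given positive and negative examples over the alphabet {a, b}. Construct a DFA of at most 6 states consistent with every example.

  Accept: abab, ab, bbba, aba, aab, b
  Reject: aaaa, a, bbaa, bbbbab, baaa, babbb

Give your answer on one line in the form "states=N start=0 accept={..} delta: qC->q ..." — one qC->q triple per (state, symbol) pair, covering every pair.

Fold the examples into a partial DFA from state 0: repeatedly fix the first undefined (state, symbol) met by the shortest-then-alphabetical prefix, trying targets in increasing order and rejecting any under which an Accept and a Reject string meet in one state with the same remainder; add a state when all current targets are rejected. Accepting states are where Accept strings end.
a: 0a undefined. 0a->0: ok.
b: 0b undefined. 0b->0: no, abab/aaaa meet in 0. Open state 1: 0b->1.
ba: 1a undefined. 1a->0: no, aba/aaaa meet in 0. 1a->1: no, ab/baaa meet in 1. Open state 2: 1a->2.
bb: 1b undefined. 1b->0: no, ab/bbbbab meet in 1. 1b->1: no, abab/bbbbab meet in 2 with "b" left. 1b->2: ok.
baa: 2a undefined. 2a->0: ok.
bab: 2b undefined. 2b->0: no, abab/aaaa meet in 0. 2b->1: no, abab/bbbbab meet in 1. 2b->2: no, abab/babbb meet in 2. Open state 3: 2b->3.
babb: 3b undefined. 3b->0: no, ab/bbbbab meet in 1. 3b->1: no, abab/bbbbab meet in 3. 3b->2: no, abab/babbb meet in 3. 3b->3: no, abab/babbb meet in 3. Open state 4: 3b->4.
bbba: 3a undefined. 3a->0: no, bbba/aaaa meet in 0. 3a->1: ok.
babbb: 4b undefined. 4b->0: ok.
bbbba: 4a undefined. 4a->0: no, ab/bbbbab meet in 1. 4a->1: no, aba/bbbbab meet in 2. 4a->2: no, abab/bbbbab meet in 3. 4a->3: ok.
All examples now run through 5 states with every (state, symbol) defined. Accept strings end in {1,2,3}, Reject strings end in {0,4}; accept={1,2,3}.

states=5 start=0 accept={1,2,3} delta: 0a->0 0b->1 1a->2 1b->2 2a->0 2b->3 3a->1 3b->4 4a->3 4b->0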